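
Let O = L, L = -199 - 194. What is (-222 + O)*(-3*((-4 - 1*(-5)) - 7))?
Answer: -11070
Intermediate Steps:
L = -393
O = -393
(-222 + O)*(-3*((-4 - 1*(-5)) - 7)) = (-222 - 393)*(-3*((-4 - 1*(-5)) - 7)) = -(-1845)*((-4 + 5) - 7) = -(-1845)*(1 - 7) = -(-1845)*(-6) = -615*18 = -11070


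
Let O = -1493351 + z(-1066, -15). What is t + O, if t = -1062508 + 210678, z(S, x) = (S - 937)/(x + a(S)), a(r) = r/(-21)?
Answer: -1761272994/751 ≈ -2.3452e+6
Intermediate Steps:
a(r) = -r/21 (a(r) = r*(-1/21) = -r/21)
z(S, x) = (-937 + S)/(x - S/21) (z(S, x) = (S - 937)/(x - S/21) = (-937 + S)/(x - S/21))
O = -1121548664/751 (O = -1493351 + 21*(937 - 1*(-1066))/(-1066 - 21*(-15)) = -1493351 + 21*(937 + 1066)/(-1066 + 315) = -1493351 + 21*2003/(-751) = -1493351 + 21*(-1/751)*2003 = -1493351 - 42063/751 = -1121548664/751 ≈ -1.4934e+6)
t = -851830
t + O = -851830 - 1121548664/751 = -1761272994/751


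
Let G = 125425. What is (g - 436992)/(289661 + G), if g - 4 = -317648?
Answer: -377318/207543 ≈ -1.8180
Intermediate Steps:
g = -317644 (g = 4 - 317648 = -317644)
(g - 436992)/(289661 + G) = (-317644 - 436992)/(289661 + 125425) = -754636/415086 = -754636*1/415086 = -377318/207543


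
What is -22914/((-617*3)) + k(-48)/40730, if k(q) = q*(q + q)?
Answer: 156969438/12565205 ≈ 12.492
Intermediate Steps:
k(q) = 2*q**2 (k(q) = q*(2*q) = 2*q**2)
-22914/((-617*3)) + k(-48)/40730 = -22914/((-617*3)) + (2*(-48)**2)/40730 = -22914/(-1851) + (2*2304)*(1/40730) = -22914*(-1/1851) + 4608*(1/40730) = 7638/617 + 2304/20365 = 156969438/12565205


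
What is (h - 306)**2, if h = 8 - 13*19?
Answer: 297025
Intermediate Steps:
h = -239 (h = 8 - 247 = -239)
(h - 306)**2 = (-239 - 306)**2 = (-545)**2 = 297025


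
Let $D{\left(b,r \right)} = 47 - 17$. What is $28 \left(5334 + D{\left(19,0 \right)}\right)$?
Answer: $150192$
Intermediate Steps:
$D{\left(b,r \right)} = 30$
$28 \left(5334 + D{\left(19,0 \right)}\right) = 28 \left(5334 + 30\right) = 28 \cdot 5364 = 150192$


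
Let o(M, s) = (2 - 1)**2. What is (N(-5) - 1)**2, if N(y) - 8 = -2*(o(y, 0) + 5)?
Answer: 25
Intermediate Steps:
o(M, s) = 1 (o(M, s) = 1**2 = 1)
N(y) = -4 (N(y) = 8 - 2*(1 + 5) = 8 - 2*6 = 8 - 12 = -4)
(N(-5) - 1)**2 = (-4 - 1)**2 = (-5)**2 = 25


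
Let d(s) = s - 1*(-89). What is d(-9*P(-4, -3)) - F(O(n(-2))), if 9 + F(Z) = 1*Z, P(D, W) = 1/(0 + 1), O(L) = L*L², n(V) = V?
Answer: 97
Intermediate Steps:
O(L) = L³
P(D, W) = 1 (P(D, W) = 1/1 = 1)
F(Z) = -9 + Z (F(Z) = -9 + 1*Z = -9 + Z)
d(s) = 89 + s (d(s) = s + 89 = 89 + s)
d(-9*P(-4, -3)) - F(O(n(-2))) = (89 - 9*1) - (-9 + (-2)³) = (89 - 9) - (-9 - 8) = 80 - 1*(-17) = 80 + 17 = 97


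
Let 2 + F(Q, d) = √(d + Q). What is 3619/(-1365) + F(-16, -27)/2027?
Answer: -1048349/395265 + I*√43/2027 ≈ -2.6523 + 0.003235*I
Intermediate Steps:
F(Q, d) = -2 + √(Q + d) (F(Q, d) = -2 + √(d + Q) = -2 + √(Q + d))
3619/(-1365) + F(-16, -27)/2027 = 3619/(-1365) + (-2 + √(-16 - 27))/2027 = 3619*(-1/1365) + (-2 + √(-43))*(1/2027) = -517/195 + (-2 + I*√43)*(1/2027) = -517/195 + (-2/2027 + I*√43/2027) = -1048349/395265 + I*√43/2027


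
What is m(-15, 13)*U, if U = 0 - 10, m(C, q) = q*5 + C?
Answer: -500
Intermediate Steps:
m(C, q) = C + 5*q (m(C, q) = 5*q + C = C + 5*q)
U = -10
m(-15, 13)*U = (-15 + 5*13)*(-10) = (-15 + 65)*(-10) = 50*(-10) = -500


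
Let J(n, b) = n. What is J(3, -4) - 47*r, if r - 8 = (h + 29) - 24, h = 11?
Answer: -1125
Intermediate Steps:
r = 24 (r = 8 + ((11 + 29) - 24) = 8 + (40 - 24) = 8 + 16 = 24)
J(3, -4) - 47*r = 3 - 47*24 = 3 - 1128 = -1125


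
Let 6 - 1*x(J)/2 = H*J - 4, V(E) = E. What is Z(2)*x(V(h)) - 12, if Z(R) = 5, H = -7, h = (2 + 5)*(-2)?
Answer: -892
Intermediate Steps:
h = -14 (h = 7*(-2) = -14)
x(J) = 20 + 14*J (x(J) = 12 - 2*(-7*J - 4) = 12 - 2*(-4 - 7*J) = 12 + (8 + 14*J) = 20 + 14*J)
Z(2)*x(V(h)) - 12 = 5*(20 + 14*(-14)) - 12 = 5*(20 - 196) - 12 = 5*(-176) - 12 = -880 - 12 = -892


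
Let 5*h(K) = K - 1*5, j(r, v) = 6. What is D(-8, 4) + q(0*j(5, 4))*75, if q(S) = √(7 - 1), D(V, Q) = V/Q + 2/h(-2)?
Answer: -24/7 + 75*√6 ≈ 180.28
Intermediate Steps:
h(K) = -1 + K/5 (h(K) = (K - 1*5)/5 = (K - 5)/5 = (-5 + K)/5 = -1 + K/5)
D(V, Q) = -10/7 + V/Q (D(V, Q) = V/Q + 2/(-1 + (⅕)*(-2)) = V/Q + 2/(-1 - ⅖) = V/Q + 2/(-7/5) = V/Q + 2*(-5/7) = V/Q - 10/7 = -10/7 + V/Q)
q(S) = √6
D(-8, 4) + q(0*j(5, 4))*75 = (-10/7 - 8/4) + √6*75 = (-10/7 - 8*¼) + 75*√6 = (-10/7 - 2) + 75*√6 = -24/7 + 75*√6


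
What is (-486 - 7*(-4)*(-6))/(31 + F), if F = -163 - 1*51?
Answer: 218/61 ≈ 3.5738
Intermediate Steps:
F = -214 (F = -163 - 51 = -214)
(-486 - 7*(-4)*(-6))/(31 + F) = (-486 - 7*(-4)*(-6))/(31 - 214) = (-486 + 28*(-6))/(-183) = (-486 - 168)*(-1/183) = -654*(-1/183) = 218/61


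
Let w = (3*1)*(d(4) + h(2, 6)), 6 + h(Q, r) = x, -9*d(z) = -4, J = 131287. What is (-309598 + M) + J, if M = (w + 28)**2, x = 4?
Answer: -1599899/9 ≈ -1.7777e+5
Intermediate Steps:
d(z) = 4/9 (d(z) = -1/9*(-4) = 4/9)
h(Q, r) = -2 (h(Q, r) = -6 + 4 = -2)
w = -14/3 (w = (3*1)*(4/9 - 2) = 3*(-14/9) = -14/3 ≈ -4.6667)
M = 4900/9 (M = (-14/3 + 28)**2 = (70/3)**2 = 4900/9 ≈ 544.44)
(-309598 + M) + J = (-309598 + 4900/9) + 131287 = -2781482/9 + 131287 = -1599899/9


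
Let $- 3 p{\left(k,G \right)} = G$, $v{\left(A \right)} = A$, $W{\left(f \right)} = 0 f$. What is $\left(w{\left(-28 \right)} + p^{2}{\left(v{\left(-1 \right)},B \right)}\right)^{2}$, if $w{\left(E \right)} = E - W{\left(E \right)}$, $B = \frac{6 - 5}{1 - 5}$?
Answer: $\frac{16248961}{20736} \approx 783.61$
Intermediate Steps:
$W{\left(f \right)} = 0$
$B = - \frac{1}{4}$ ($B = 1 \frac{1}{-4} = 1 \left(- \frac{1}{4}\right) = - \frac{1}{4} \approx -0.25$)
$p{\left(k,G \right)} = - \frac{G}{3}$
$w{\left(E \right)} = E$ ($w{\left(E \right)} = E - 0 = E + 0 = E$)
$\left(w{\left(-28 \right)} + p^{2}{\left(v{\left(-1 \right)},B \right)}\right)^{2} = \left(-28 + \left(\left(- \frac{1}{3}\right) \left(- \frac{1}{4}\right)\right)^{2}\right)^{2} = \left(-28 + \left(\frac{1}{12}\right)^{2}\right)^{2} = \left(-28 + \frac{1}{144}\right)^{2} = \left(- \frac{4031}{144}\right)^{2} = \frac{16248961}{20736}$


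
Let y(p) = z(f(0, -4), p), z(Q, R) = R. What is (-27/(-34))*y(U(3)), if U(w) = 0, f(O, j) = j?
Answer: 0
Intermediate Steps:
y(p) = p
(-27/(-34))*y(U(3)) = -27/(-34)*0 = -27*(-1/34)*0 = (27/34)*0 = 0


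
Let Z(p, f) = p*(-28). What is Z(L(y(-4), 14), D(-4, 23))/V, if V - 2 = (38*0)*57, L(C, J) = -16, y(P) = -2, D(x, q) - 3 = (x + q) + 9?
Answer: 224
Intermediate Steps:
D(x, q) = 12 + q + x (D(x, q) = 3 + ((x + q) + 9) = 3 + ((q + x) + 9) = 3 + (9 + q + x) = 12 + q + x)
Z(p, f) = -28*p
V = 2 (V = 2 + (38*0)*57 = 2 + 0*57 = 2 + 0 = 2)
Z(L(y(-4), 14), D(-4, 23))/V = -28*(-16)/2 = 448*(1/2) = 224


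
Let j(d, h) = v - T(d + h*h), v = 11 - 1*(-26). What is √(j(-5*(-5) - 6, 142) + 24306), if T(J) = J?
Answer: 8*√65 ≈ 64.498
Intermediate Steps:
v = 37 (v = 11 + 26 = 37)
j(d, h) = 37 - d - h² (j(d, h) = 37 - (d + h*h) = 37 - (d + h²) = 37 + (-d - h²) = 37 - d - h²)
√(j(-5*(-5) - 6, 142) + 24306) = √((37 - (-5*(-5) - 6) - 1*142²) + 24306) = √((37 - (25 - 6) - 1*20164) + 24306) = √((37 - 1*19 - 20164) + 24306) = √((37 - 19 - 20164) + 24306) = √(-20146 + 24306) = √4160 = 8*√65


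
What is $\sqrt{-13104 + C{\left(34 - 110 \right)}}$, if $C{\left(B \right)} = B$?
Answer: $2 i \sqrt{3295} \approx 114.8 i$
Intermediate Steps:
$\sqrt{-13104 + C{\left(34 - 110 \right)}} = \sqrt{-13104 + \left(34 - 110\right)} = \sqrt{-13104 - 76} = \sqrt{-13180} = 2 i \sqrt{3295}$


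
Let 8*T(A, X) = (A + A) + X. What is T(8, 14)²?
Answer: 225/16 ≈ 14.063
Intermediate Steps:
T(A, X) = A/4 + X/8 (T(A, X) = ((A + A) + X)/8 = (2*A + X)/8 = (X + 2*A)/8 = A/4 + X/8)
T(8, 14)² = ((¼)*8 + (⅛)*14)² = (2 + 7/4)² = (15/4)² = 225/16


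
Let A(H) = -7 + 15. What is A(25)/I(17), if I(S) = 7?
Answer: 8/7 ≈ 1.1429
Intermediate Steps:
A(H) = 8
A(25)/I(17) = 8/7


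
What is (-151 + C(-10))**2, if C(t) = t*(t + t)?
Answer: 2401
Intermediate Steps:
C(t) = 2*t**2 (C(t) = t*(2*t) = 2*t**2)
(-151 + C(-10))**2 = (-151 + 2*(-10)**2)**2 = (-151 + 2*100)**2 = (-151 + 200)**2 = 49**2 = 2401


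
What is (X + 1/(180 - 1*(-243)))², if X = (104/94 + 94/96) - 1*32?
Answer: 40983978025/45805824 ≈ 894.73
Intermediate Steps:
X = -67487/2256 (X = (104*(1/94) + 94*(1/96)) - 32 = (52/47 + 47/48) - 32 = 4705/2256 - 32 = -67487/2256 ≈ -29.914)
(X + 1/(180 - 1*(-243)))² = (-67487/2256 + 1/(180 - 1*(-243)))² = (-67487/2256 + 1/(180 + 243))² = (-67487/2256 + 1/423)² = (-202445/6768)² = 40983978025/45805824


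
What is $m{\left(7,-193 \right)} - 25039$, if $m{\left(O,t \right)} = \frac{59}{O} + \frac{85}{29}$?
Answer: $- \frac{5080611}{203} \approx -25028.0$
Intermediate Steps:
$m{\left(O,t \right)} = \frac{85}{29} + \frac{59}{O}$ ($m{\left(O,t \right)} = \frac{59}{O} + 85 \cdot \frac{1}{29} = \frac{59}{O} + \frac{85}{29} = \frac{85}{29} + \frac{59}{O}$)
$m{\left(7,-193 \right)} - 25039 = \left(\frac{85}{29} + \frac{59}{7}\right) - 25039 = \frac{2306}{203} - 25039 = - \frac{5080611}{203}$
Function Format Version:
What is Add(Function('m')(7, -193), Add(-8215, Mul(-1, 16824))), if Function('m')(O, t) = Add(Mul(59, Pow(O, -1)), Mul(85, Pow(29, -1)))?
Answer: Rational(-5080611, 203) ≈ -25028.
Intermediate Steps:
Function('m')(O, t) = Add(Rational(85, 29), Mul(59, Pow(O, -1))) (Function('m')(O, t) = Add(Mul(59, Pow(O, -1)), Mul(85, Rational(1, 29))) = Add(Mul(59, Pow(O, -1)), Rational(85, 29)) = Add(Rational(85, 29), Mul(59, Pow(O, -1))))
Add(Function('m')(7, -193), Add(-8215, Mul(-1, 16824))) = Add(Add(Rational(85, 29), Mul(59, Pow(7, -1))), Add(-8215, Mul(-1, 16824))) = Add(Add(Rational(85, 29), Mul(59, Rational(1, 7))), Add(-8215, -16824)) = Add(Add(Rational(85, 29), Rational(59, 7)), -25039) = Add(Rational(2306, 203), -25039) = Rational(-5080611, 203)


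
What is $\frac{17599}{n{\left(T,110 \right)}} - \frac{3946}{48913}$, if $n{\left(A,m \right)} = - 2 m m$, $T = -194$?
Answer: $- \frac{956313087}{1183694600} \approx -0.80791$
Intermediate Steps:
$n{\left(A,m \right)} = - 2 m^{2}$
$\frac{17599}{n{\left(T,110 \right)}} - \frac{3946}{48913} = \frac{17599}{\left(-2\right) 110^{2}} - \frac{3946}{48913} = \frac{17599}{\left(-2\right) 12100} - \frac{3946}{48913} = \frac{17599}{-24200} - \frac{3946}{48913} = 17599 \left(- \frac{1}{24200}\right) - \frac{3946}{48913} = - \frac{17599}{24200} - \frac{3946}{48913} = - \frac{956313087}{1183694600}$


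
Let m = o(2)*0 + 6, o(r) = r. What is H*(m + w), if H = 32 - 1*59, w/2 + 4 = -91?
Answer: 4968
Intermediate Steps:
w = -190 (w = -8 + 2*(-91) = -8 - 182 = -190)
m = 6 (m = 2*0 + 6 = 0 + 6 = 6)
H = -27 (H = 32 - 59 = -27)
H*(m + w) = -27*(6 - 190) = -27*(-184) = 4968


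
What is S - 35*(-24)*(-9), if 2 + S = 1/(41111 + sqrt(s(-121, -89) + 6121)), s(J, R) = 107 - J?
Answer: -1825799491879/241443996 - sqrt(6349)/1690107972 ≈ -7562.0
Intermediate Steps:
S = -2 + 1/(41111 + sqrt(6349)) (S = -2 + 1/(41111 + sqrt((107 - 1*(-121)) + 6121)) = -2 + 1/(41111 + sqrt((107 + 121) + 6121)) = -2 + 1/(41111 + sqrt(228 + 6121)) = -2 + 1/(41111 + sqrt(6349)) ≈ -2.0000)
S - 35*(-24)*(-9) = (-482882119/241443996 - sqrt(6349)/1690107972) - 35*(-24)*(-9) = (-482882119/241443996 - sqrt(6349)/1690107972) - (-840)*(-9) = (-482882119/241443996 - sqrt(6349)/1690107972) - 1*7560 = (-482882119/241443996 - sqrt(6349)/1690107972) - 7560 = -1825799491879/241443996 - sqrt(6349)/1690107972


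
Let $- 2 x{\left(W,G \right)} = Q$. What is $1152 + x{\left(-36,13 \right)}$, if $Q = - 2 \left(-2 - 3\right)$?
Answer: $1147$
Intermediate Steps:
$Q = 10$ ($Q = \left(-2\right) \left(-5\right) = 10$)
$x{\left(W,G \right)} = -5$ ($x{\left(W,G \right)} = \left(- \frac{1}{2}\right) 10 = -5$)
$1152 + x{\left(-36,13 \right)} = 1152 - 5 = 1147$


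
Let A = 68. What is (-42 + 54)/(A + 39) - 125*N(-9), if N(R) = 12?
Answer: -160488/107 ≈ -1499.9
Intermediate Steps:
(-42 + 54)/(A + 39) - 125*N(-9) = (-42 + 54)/(68 + 39) - 125*12 = 12/107 - 1500 = -160488/107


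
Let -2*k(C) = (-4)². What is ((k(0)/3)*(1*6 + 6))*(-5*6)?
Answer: 960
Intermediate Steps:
k(C) = -8 (k(C) = -½*(-4)² = -½*16 = -8)
((k(0)/3)*(1*6 + 6))*(-5*6) = ((-8/3)*(1*6 + 6))*(-5*6) = ((-8*⅓)*(6 + 6))*(-30) = -8/3*12*(-30) = -32*(-30) = 960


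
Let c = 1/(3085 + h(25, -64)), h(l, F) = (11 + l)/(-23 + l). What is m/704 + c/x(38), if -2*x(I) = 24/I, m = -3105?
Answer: -28911133/6553536 ≈ -4.4115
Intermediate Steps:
h(l, F) = (11 + l)/(-23 + l)
x(I) = -12/I
c = 1/3103 (c = 1/(3085 + (11 + 25)/(-23 + 25)) = 1/(3085 + 36/2) = 1/(3085 + (½)*36) = 1/(3085 + 18) = 1/3103 ≈ 0.00032227)
m/704 + c/x(38) = -3105/704 + 1/(3103*((-12/38))) = -3105*1/704 + 1/(3103*((-12*1/38))) = -3105/704 + 1/(3103*(-6/19)) = -3105/704 + (1/3103)*(-19/6) = -3105/704 - 19/18618 = -28911133/6553536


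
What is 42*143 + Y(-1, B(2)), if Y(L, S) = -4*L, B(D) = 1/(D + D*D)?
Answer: 6010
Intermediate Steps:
B(D) = 1/(D + D²)
42*143 + Y(-1, B(2)) = 42*143 - 4*(-1) = 6006 + 4 = 6010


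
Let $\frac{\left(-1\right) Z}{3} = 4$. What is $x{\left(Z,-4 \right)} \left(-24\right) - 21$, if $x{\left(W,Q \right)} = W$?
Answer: $267$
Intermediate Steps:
$Z = -12$ ($Z = \left(-3\right) 4 = -12$)
$x{\left(Z,-4 \right)} \left(-24\right) - 21 = \left(-12\right) \left(-24\right) - 21 = 288 - 21 = 267$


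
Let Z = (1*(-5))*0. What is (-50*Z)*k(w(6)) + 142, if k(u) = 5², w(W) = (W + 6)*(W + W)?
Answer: 142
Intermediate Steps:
w(W) = 2*W*(6 + W) (w(W) = (6 + W)*(2*W) = 2*W*(6 + W))
Z = 0 (Z = -5*0 = 0)
k(u) = 25
(-50*Z)*k(w(6)) + 142 = -50*0*25 + 142 = 0*25 + 142 = 0 + 142 = 142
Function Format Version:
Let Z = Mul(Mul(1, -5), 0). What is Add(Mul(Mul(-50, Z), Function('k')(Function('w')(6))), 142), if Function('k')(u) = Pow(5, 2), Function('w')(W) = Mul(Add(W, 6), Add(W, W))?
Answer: 142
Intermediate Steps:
Function('w')(W) = Mul(2, W, Add(6, W)) (Function('w')(W) = Mul(Add(6, W), Mul(2, W)) = Mul(2, W, Add(6, W)))
Z = 0 (Z = Mul(-5, 0) = 0)
Function('k')(u) = 25
Add(Mul(Mul(-50, Z), Function('k')(Function('w')(6))), 142) = Add(Mul(Mul(-50, 0), 25), 142) = Add(Mul(0, 25), 142) = Add(0, 142) = 142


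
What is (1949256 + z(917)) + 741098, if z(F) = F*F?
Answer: 3531243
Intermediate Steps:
z(F) = F**2
(1949256 + z(917)) + 741098 = (1949256 + 917**2) + 741098 = (1949256 + 840889) + 741098 = 2790145 + 741098 = 3531243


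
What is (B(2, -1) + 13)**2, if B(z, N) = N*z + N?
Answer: 100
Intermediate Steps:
B(z, N) = N + N*z
(B(2, -1) + 13)**2 = (-(1 + 2) + 13)**2 = (-1*3 + 13)**2 = (-3 + 13)**2 = 10**2 = 100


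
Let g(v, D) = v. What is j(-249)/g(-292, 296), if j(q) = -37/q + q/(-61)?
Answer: -32129/2217594 ≈ -0.014488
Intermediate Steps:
j(q) = -37/q - q/61 (j(q) = -37/q + q*(-1/61) = -37/q - q/61)
j(-249)/g(-292, 296) = (-37/(-249) - 1/61*(-249))/(-292) = (-37*(-1/249) + 249/61)*(-1/292) = (37/249 + 249/61)*(-1/292) = (64258/15189)*(-1/292) = -32129/2217594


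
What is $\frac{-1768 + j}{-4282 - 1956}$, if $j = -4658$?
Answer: $\frac{3213}{3119} \approx 1.0301$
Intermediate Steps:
$\frac{-1768 + j}{-4282 - 1956} = \frac{-1768 - 4658}{-4282 - 1956} = - \frac{6426}{-6238} = \left(-6426\right) \left(- \frac{1}{6238}\right) = \frac{3213}{3119}$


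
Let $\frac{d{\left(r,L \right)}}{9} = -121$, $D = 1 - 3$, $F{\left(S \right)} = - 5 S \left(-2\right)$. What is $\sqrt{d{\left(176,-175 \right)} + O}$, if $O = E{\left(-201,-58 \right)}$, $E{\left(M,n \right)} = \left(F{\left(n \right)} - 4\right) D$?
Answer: $\sqrt{79} \approx 8.8882$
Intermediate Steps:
$F{\left(S \right)} = 10 S$
$D = -2$ ($D = 1 - 3 = -2$)
$E{\left(M,n \right)} = 8 - 20 n$ ($E{\left(M,n \right)} = \left(10 n - 4\right) \left(-2\right) = \left(-4 + 10 n\right) \left(-2\right) = 8 - 20 n$)
$d{\left(r,L \right)} = -1089$ ($d{\left(r,L \right)} = 9 \left(-121\right) = -1089$)
$O = 1168$ ($O = 8 - -1160 = 8 + 1160 = 1168$)
$\sqrt{d{\left(176,-175 \right)} + O} = \sqrt{-1089 + 1168} = \sqrt{79}$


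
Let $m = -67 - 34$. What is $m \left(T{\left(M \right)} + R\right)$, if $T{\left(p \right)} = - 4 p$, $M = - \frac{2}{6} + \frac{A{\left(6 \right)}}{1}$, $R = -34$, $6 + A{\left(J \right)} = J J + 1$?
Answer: $\frac{47470}{3} \approx 15823.0$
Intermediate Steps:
$m = -101$ ($m = -67 - 34 = -101$)
$A{\left(J \right)} = -5 + J^{2}$ ($A{\left(J \right)} = -6 + \left(J J + 1\right) = -6 + \left(J^{2} + 1\right) = -6 + \left(1 + J^{2}\right) = -5 + J^{2}$)
$M = \frac{92}{3}$ ($M = - \frac{2}{6} + \frac{-5 + 6^{2}}{1} = \left(-2\right) \frac{1}{6} + \left(-5 + 36\right) 1 = - \frac{1}{3} + 31 \cdot 1 = - \frac{1}{3} + 31 = \frac{92}{3} \approx 30.667$)
$m \left(T{\left(M \right)} + R\right) = - 101 \left(\left(-4\right) \frac{92}{3} - 34\right) = - 101 \left(- \frac{368}{3} - 34\right) = \left(-101\right) \left(- \frac{470}{3}\right) = \frac{47470}{3}$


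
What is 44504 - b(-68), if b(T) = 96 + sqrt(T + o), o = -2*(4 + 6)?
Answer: 44408 - 2*I*sqrt(22) ≈ 44408.0 - 9.3808*I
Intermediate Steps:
o = -20 (o = -2*10 = -20)
b(T) = 96 + sqrt(-20 + T) (b(T) = 96 + sqrt(T - 20) = 96 + sqrt(-20 + T))
44504 - b(-68) = 44504 - (96 + sqrt(-20 - 68)) = 44504 - (96 + sqrt(-88)) = 44504 - (96 + 2*I*sqrt(22)) = 44504 + (-96 - 2*I*sqrt(22)) = 44408 - 2*I*sqrt(22)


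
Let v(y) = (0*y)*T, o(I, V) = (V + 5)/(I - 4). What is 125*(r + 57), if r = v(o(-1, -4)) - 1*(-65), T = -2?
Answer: 15250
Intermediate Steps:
o(I, V) = (5 + V)/(-4 + I)
v(y) = 0 (v(y) = (0*y)*(-2) = 0*(-2) = 0)
r = 65 (r = 0 - 1*(-65) = 0 + 65 = 65)
125*(r + 57) = 125*(65 + 57) = 125*122 = 15250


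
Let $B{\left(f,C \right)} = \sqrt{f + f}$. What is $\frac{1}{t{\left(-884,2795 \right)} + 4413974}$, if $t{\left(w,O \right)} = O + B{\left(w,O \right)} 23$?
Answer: $\frac{4416769}{19507849334633} - \frac{46 i \sqrt{442}}{19507849334633} \approx 2.2641 \cdot 10^{-7} - 4.9575 \cdot 10^{-11} i$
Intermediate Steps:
$B{\left(f,C \right)} = \sqrt{2} \sqrt{f}$ ($B{\left(f,C \right)} = \sqrt{2 f} = \sqrt{2} \sqrt{f}$)
$t{\left(w,O \right)} = O + 23 \sqrt{2} \sqrt{w}$ ($t{\left(w,O \right)} = O + \sqrt{2} \sqrt{w} 23 = O + 23 \sqrt{2} \sqrt{w}$)
$\frac{1}{t{\left(-884,2795 \right)} + 4413974} = \frac{1}{\left(2795 + 23 \sqrt{2} \sqrt{-884}\right) + 4413974} = \frac{1}{\left(2795 + 23 \sqrt{2} \cdot 2 i \sqrt{221}\right) + 4413974} = \frac{1}{\left(2795 + 46 i \sqrt{442}\right) + 4413974} = \frac{1}{4416769 + 46 i \sqrt{442}}$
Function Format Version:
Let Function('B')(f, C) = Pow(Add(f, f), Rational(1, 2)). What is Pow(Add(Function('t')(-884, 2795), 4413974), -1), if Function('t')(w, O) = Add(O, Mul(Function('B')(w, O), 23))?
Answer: Add(Rational(4416769, 19507849334633), Mul(Rational(-46, 19507849334633), I, Pow(442, Rational(1, 2)))) ≈ Add(2.2641e-7, Mul(-4.9575e-11, I))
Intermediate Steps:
Function('B')(f, C) = Mul(Pow(2, Rational(1, 2)), Pow(f, Rational(1, 2))) (Function('B')(f, C) = Pow(Mul(2, f), Rational(1, 2)) = Mul(Pow(2, Rational(1, 2)), Pow(f, Rational(1, 2))))
Function('t')(w, O) = Add(O, Mul(23, Pow(2, Rational(1, 2)), Pow(w, Rational(1, 2)))) (Function('t')(w, O) = Add(O, Mul(Mul(Pow(2, Rational(1, 2)), Pow(w, Rational(1, 2))), 23)) = Add(O, Mul(23, Pow(2, Rational(1, 2)), Pow(w, Rational(1, 2)))))
Pow(Add(Function('t')(-884, 2795), 4413974), -1) = Pow(Add(Add(2795, Mul(23, Pow(2, Rational(1, 2)), Pow(-884, Rational(1, 2)))), 4413974), -1) = Pow(Add(Add(2795, Mul(23, Pow(2, Rational(1, 2)), Mul(2, I, Pow(221, Rational(1, 2))))), 4413974), -1) = Pow(Add(Add(2795, Mul(46, I, Pow(442, Rational(1, 2)))), 4413974), -1) = Pow(Add(4416769, Mul(46, I, Pow(442, Rational(1, 2)))), -1)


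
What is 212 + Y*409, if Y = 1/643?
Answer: 136725/643 ≈ 212.64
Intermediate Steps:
Y = 1/643 ≈ 0.0015552
212 + Y*409 = 212 + (1/643)*409 = 212 + 409/643 = 136725/643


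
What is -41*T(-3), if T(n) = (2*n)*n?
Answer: -738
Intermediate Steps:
T(n) = 2*n**2
-41*T(-3) = -82*(-3)**2 = -82*9 = -41*18 = -738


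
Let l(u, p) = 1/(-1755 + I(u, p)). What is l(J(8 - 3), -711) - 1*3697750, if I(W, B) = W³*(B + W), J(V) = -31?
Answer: -81731985774249/22103167 ≈ -3.6977e+6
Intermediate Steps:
l(u, p) = 1/(-1755 + u³*(p + u))
l(J(8 - 3), -711) - 1*3697750 = 1/(-1755 + (-31)³*(-711 - 31)) - 1*3697750 = 1/(-1755 - 29791*(-742)) - 3697750 = 1/(-1755 + 22104922) - 3697750 = 1/22103167 - 3697750 = -81731985774249/22103167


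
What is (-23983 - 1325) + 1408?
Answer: -23900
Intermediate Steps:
(-23983 - 1325) + 1408 = -25308 + 1408 = -23900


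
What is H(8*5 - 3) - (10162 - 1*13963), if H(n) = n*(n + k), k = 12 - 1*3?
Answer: 5503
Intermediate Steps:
k = 9 (k = 12 - 3 = 9)
H(n) = n*(9 + n) (H(n) = n*(n + 9) = n*(9 + n))
H(8*5 - 3) - (10162 - 1*13963) = (8*5 - 3)*(9 + (8*5 - 3)) - (10162 - 1*13963) = (40 - 3)*(9 + (40 - 3)) - (10162 - 13963) = 37*(9 + 37) - 1*(-3801) = 37*46 + 3801 = 1702 + 3801 = 5503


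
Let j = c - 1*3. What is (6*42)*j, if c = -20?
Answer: -5796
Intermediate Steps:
j = -23 (j = -20 - 1*3 = -20 - 3 = -23)
(6*42)*j = (6*42)*(-23) = 252*(-23) = -5796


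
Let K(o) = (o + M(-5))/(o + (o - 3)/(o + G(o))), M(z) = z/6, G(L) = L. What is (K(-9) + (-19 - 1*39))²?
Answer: 8071281/2500 ≈ 3228.5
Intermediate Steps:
M(z) = z/6 (M(z) = z*(⅙) = z/6)
K(o) = (-⅚ + o)/(o + (-3 + o)/(2*o)) (K(o) = (o + (⅙)*(-5))/(o + (o - 3)/(o + o)) = (o - ⅚)/(o + (-3 + o)/((2*o))) = (-⅚ + o)/(o + (-3 + o)*(1/(2*o))) = (-⅚ + o)/(o + (-3 + o)/(2*o)))
(K(-9) + (-19 - 1*39))² = ((⅓)*(-9)*(-5 + 6*(-9))/(-3 - 9 + 2*(-9)²) + (-19 - 1*39))² = ((⅓)*(-9)*(-5 - 54)/(-3 - 9 + 2*81) + (-19 - 39))² = ((⅓)*(-9)*(-59)/(-3 - 9 + 162) - 58)² = ((⅓)*(-9)*(-59)/150 - 58)² = ((⅓)*(-9)*(1/150)*(-59) - 58)² = (59/50 - 58)² = (-2841/50)² = 8071281/2500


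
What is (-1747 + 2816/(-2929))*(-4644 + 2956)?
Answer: 8642186952/2929 ≈ 2.9506e+6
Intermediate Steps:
(-1747 + 2816/(-2929))*(-4644 + 2956) = (-1747 + 2816*(-1/2929))*(-1688) = (-1747 - 2816/2929)*(-1688) = -5119779/2929*(-1688) = 8642186952/2929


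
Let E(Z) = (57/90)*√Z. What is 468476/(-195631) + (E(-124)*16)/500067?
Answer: -468476/195631 + 304*I*√31/7501005 ≈ -2.3947 + 0.00022565*I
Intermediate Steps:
E(Z) = 19*√Z/30 (E(Z) = (57*(1/90))*√Z = 19*√Z/30)
468476/(-195631) + (E(-124)*16)/500067 = 468476/(-195631) + ((19*√(-124)/30)*16)/500067 = 468476*(-1/195631) + ((19*(2*I*√31)/30)*16)*(1/500067) = -468476/195631 + ((19*I*√31/15)*16)*(1/500067) = -468476/195631 + (304*I*√31/15)*(1/500067) = -468476/195631 + 304*I*√31/7501005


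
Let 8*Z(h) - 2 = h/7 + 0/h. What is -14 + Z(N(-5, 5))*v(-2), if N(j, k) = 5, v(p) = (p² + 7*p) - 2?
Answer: -253/14 ≈ -18.071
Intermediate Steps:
v(p) = -2 + p² + 7*p
Z(h) = ¼ + h/56 (Z(h) = ¼ + (h/7 + 0/h)/8 = ¼ + (h*(⅐) + 0)/8 = ¼ + (h/7 + 0)/8 = ¼ + (h/7)/8 = ¼ + h/56)
-14 + Z(N(-5, 5))*v(-2) = -14 + (¼ + (1/56)*5)*(-2 + (-2)² + 7*(-2)) = -14 + (¼ + 5/56)*(-2 + 4 - 14) = -14 + (19/56)*(-12) = -14 - 57/14 = -253/14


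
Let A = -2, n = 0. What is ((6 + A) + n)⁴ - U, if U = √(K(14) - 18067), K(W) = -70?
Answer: 256 - I*√18137 ≈ 256.0 - 134.67*I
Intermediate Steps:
U = I*√18137 (U = √(-70 - 18067) = √(-18137) = I*√18137 ≈ 134.67*I)
((6 + A) + n)⁴ - U = ((6 - 2) + 0)⁴ - I*√18137 = (4 + 0)⁴ - I*√18137 = 4⁴ - I*√18137 = 256 - I*√18137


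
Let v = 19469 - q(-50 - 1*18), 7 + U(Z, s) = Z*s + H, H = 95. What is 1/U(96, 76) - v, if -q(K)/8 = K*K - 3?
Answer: -416730807/7384 ≈ -56437.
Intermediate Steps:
q(K) = 24 - 8*K² (q(K) = -8*(K*K - 3) = -8*(K² - 3) = -8*(-3 + K²) = 24 - 8*K²)
U(Z, s) = 88 + Z*s (U(Z, s) = -7 + (Z*s + 95) = -7 + (95 + Z*s) = 88 + Z*s)
v = 56437 (v = 19469 - (24 - 8*(-50 - 1*18)²) = 19469 - (24 - 8*(-50 - 18)²) = 19469 - (24 - 8*(-68)²) = 19469 - (24 - 8*4624) = 19469 - (24 - 36992) = 19469 - 1*(-36968) = 19469 + 36968 = 56437)
1/U(96, 76) - v = 1/(88 + 96*76) - 1*56437 = 1/(88 + 7296) - 56437 = 1/7384 - 56437 = -416730807/7384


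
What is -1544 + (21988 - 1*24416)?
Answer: -3972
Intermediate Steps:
-1544 + (21988 - 1*24416) = -1544 + (21988 - 24416) = -1544 - 2428 = -3972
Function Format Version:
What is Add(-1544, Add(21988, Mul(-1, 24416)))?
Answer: -3972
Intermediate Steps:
Add(-1544, Add(21988, Mul(-1, 24416))) = Add(-1544, Add(21988, -24416)) = Add(-1544, -2428) = -3972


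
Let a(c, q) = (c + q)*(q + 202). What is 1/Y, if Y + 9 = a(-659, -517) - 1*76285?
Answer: 1/294146 ≈ 3.3997e-6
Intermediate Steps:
a(c, q) = (202 + q)*(c + q) (a(c, q) = (c + q)*(202 + q) = (202 + q)*(c + q))
Y = 294146 (Y = -9 + (((-517)² + 202*(-659) + 202*(-517) - 659*(-517)) - 1*76285) = -9 + ((267289 - 133118 - 104434 + 340703) - 76285) = -9 + (370440 - 76285) = -9 + 294155 = 294146)
1/Y = 1/294146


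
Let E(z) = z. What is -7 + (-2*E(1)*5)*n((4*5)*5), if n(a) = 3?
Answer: -37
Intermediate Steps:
-7 + (-2*E(1)*5)*n((4*5)*5) = -7 + (-2*1*5)*3 = -7 - 2*5*3 = -7 - 10*3 = -7 - 30 = -37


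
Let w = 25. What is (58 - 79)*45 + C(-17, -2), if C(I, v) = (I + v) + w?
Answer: -939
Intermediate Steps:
C(I, v) = 25 + I + v (C(I, v) = (I + v) + 25 = 25 + I + v)
(58 - 79)*45 + C(-17, -2) = (58 - 79)*45 + (25 - 17 - 2) = -21*45 + 6 = -945 + 6 = -939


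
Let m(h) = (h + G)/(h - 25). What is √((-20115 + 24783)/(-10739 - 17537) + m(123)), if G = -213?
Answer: 2*I*√663227718/49483 ≈ 1.0409*I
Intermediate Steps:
m(h) = (-213 + h)/(-25 + h) (m(h) = (h - 213)/(h - 25) = (-213 + h)/(-25 + h))
√((-20115 + 24783)/(-10739 - 17537) + m(123)) = √((-20115 + 24783)/(-10739 - 17537) + (-213 + 123)/(-25 + 123)) = √(4668/(-28276) - 90/98) = √(4668*(-1/28276) + (1/98)*(-90)) = √(-1167/7069 - 45/49) = √(-375288/346381) = 2*I*√663227718/49483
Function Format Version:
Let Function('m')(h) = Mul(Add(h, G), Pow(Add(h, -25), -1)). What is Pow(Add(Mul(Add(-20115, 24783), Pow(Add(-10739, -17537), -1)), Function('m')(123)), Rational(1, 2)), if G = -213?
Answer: Mul(Rational(2, 49483), I, Pow(663227718, Rational(1, 2))) ≈ Mul(1.0409, I)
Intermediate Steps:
Function('m')(h) = Mul(Pow(Add(-25, h), -1), Add(-213, h)) (Function('m')(h) = Mul(Add(h, -213), Pow(Add(h, -25), -1)) = Mul(Add(-213, h), Pow(Add(-25, h), -1)) = Mul(Pow(Add(-25, h), -1), Add(-213, h)))
Pow(Add(Mul(Add(-20115, 24783), Pow(Add(-10739, -17537), -1)), Function('m')(123)), Rational(1, 2)) = Pow(Add(Mul(Add(-20115, 24783), Pow(Add(-10739, -17537), -1)), Mul(Pow(Add(-25, 123), -1), Add(-213, 123))), Rational(1, 2)) = Pow(Add(Mul(4668, Pow(-28276, -1)), Mul(Pow(98, -1), -90)), Rational(1, 2)) = Pow(Add(Mul(4668, Rational(-1, 28276)), Mul(Rational(1, 98), -90)), Rational(1, 2)) = Pow(Add(Rational(-1167, 7069), Rational(-45, 49)), Rational(1, 2)) = Pow(Rational(-375288, 346381), Rational(1, 2)) = Mul(Rational(2, 49483), I, Pow(663227718, Rational(1, 2)))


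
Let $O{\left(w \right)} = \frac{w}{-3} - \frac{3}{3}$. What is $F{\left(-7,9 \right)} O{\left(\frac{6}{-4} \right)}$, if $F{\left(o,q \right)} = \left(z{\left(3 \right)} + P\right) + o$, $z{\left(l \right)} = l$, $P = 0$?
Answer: $2$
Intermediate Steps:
$O{\left(w \right)} = -1 - \frac{w}{3}$ ($O{\left(w \right)} = w \left(- \frac{1}{3}\right) - 1 = - \frac{w}{3} - 1 = -1 - \frac{w}{3}$)
$F{\left(o,q \right)} = 3 + o$ ($F{\left(o,q \right)} = \left(3 + 0\right) + o = 3 + o$)
$F{\left(-7,9 \right)} O{\left(\frac{6}{-4} \right)} = \left(3 - 7\right) \left(-1 - \frac{6 \frac{1}{-4}}{3}\right) = - 4 \left(-1 - \frac{6 \left(- \frac{1}{4}\right)}{3}\right) = - 4 \left(-1 - - \frac{1}{2}\right) = - 4 \left(-1 + \frac{1}{2}\right) = \left(-4\right) \left(- \frac{1}{2}\right) = 2$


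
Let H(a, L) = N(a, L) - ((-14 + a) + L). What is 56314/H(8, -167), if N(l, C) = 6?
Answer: 56314/179 ≈ 314.60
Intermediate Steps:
H(a, L) = 20 - L - a (H(a, L) = 6 - ((-14 + a) + L) = 6 - (-14 + L + a) = 6 + (14 - L - a) = 20 - L - a)
56314/H(8, -167) = 56314/(20 - 1*(-167) - 1*8) = 56314/(20 + 167 - 8) = 56314/179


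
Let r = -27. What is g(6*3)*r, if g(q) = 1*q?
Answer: -486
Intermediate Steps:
g(q) = q
g(6*3)*r = (6*3)*(-27) = 18*(-27) = -486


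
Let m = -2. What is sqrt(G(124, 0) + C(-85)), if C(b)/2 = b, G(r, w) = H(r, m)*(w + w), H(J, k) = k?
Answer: I*sqrt(170) ≈ 13.038*I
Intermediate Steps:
G(r, w) = -4*w (G(r, w) = -2*(w + w) = -4*w)
C(b) = 2*b
sqrt(G(124, 0) + C(-85)) = sqrt(-4*0 + 2*(-85)) = sqrt(0 - 170) = sqrt(-170) = I*sqrt(170)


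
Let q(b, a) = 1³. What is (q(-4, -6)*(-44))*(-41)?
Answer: 1804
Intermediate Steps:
q(b, a) = 1
(q(-4, -6)*(-44))*(-41) = (1*(-44))*(-41) = -44*(-41) = 1804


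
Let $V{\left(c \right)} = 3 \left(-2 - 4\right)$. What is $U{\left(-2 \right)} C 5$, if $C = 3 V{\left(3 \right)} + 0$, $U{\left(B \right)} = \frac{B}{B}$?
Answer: $-270$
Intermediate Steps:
$V{\left(c \right)} = -18$ ($V{\left(c \right)} = 3 \left(-2 - 4\right) = 3 \left(-6\right) = -18$)
$U{\left(B \right)} = 1$
$C = -54$ ($C = 3 \left(-18\right) + 0 = -54 + 0 = -54$)
$U{\left(-2 \right)} C 5 = 1 \left(-54\right) 5 = \left(-54\right) 5 = -270$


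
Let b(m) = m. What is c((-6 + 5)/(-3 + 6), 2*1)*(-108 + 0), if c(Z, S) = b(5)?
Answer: -540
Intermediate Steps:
c(Z, S) = 5
c((-6 + 5)/(-3 + 6), 2*1)*(-108 + 0) = 5*(-108 + 0) = 5*(-108) = -540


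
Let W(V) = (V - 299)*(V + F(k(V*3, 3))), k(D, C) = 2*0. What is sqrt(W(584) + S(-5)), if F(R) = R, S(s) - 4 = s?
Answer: sqrt(166439) ≈ 407.97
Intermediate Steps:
S(s) = 4 + s
k(D, C) = 0
W(V) = V*(-299 + V) (W(V) = (V - 299)*(V + 0) = (-299 + V)*V = V*(-299 + V))
sqrt(W(584) + S(-5)) = sqrt(584*(-299 + 584) + (4 - 5)) = sqrt(584*285 - 1) = sqrt(166440 - 1) = sqrt(166439)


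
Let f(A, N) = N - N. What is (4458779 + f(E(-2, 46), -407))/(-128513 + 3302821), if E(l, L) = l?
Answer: 4458779/3174308 ≈ 1.4046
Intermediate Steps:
f(A, N) = 0
(4458779 + f(E(-2, 46), -407))/(-128513 + 3302821) = (4458779 + 0)/(-128513 + 3302821) = 4458779/3174308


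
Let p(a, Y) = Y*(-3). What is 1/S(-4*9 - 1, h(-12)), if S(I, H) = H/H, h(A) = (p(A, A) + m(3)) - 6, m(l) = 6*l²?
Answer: 1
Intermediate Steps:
p(a, Y) = -3*Y
h(A) = 48 - 3*A (h(A) = (-3*A + 6*3²) - 6 = (-3*A + 6*9) - 6 = (-3*A + 54) - 6 = (54 - 3*A) - 6 = 48 - 3*A)
S(I, H) = 1
1/S(-4*9 - 1, h(-12)) = 1/1 = 1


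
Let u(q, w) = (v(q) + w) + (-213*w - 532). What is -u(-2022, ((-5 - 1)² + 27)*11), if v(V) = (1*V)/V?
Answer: 147447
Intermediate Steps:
v(V) = 1 (v(V) = V/V = 1)
u(q, w) = -531 - 212*w (u(q, w) = (1 + w) + (-213*w - 532) = (1 + w) + (-532 - 213*w) = -531 - 212*w)
-u(-2022, ((-5 - 1)² + 27)*11) = -(-531 - 212*((-5 - 1)² + 27)*11) = -(-531 - 212*((-6)² + 27)*11) = -(-531 - 212*(36 + 27)*11) = -(-531 - 13356*11) = -(-531 - 212*693) = -(-531 - 146916) = -1*(-147447) = 147447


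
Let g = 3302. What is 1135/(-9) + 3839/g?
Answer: -3713219/29718 ≈ -124.95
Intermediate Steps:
1135/(-9) + 3839/g = 1135/(-9) + 3839/3302 = 1135*(-⅑) + 3839*(1/3302) = -1135/9 + 3839/3302 = -3713219/29718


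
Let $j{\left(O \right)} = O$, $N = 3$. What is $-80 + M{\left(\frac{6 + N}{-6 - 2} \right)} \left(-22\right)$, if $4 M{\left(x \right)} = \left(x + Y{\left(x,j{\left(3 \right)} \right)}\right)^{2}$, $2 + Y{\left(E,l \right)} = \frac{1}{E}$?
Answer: $- \frac{1748171}{10368} \approx -168.61$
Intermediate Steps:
$Y{\left(E,l \right)} = -2 + \frac{1}{E}$
$M{\left(x \right)} = \frac{\left(-2 + x + \frac{1}{x}\right)^{2}}{4}$ ($M{\left(x \right)} = \frac{\left(x - \left(2 - \frac{1}{x}\right)\right)^{2}}{4} = \frac{\left(-2 + x + \frac{1}{x}\right)^{2}}{4}$)
$-80 + M{\left(\frac{6 + N}{-6 - 2} \right)} \left(-22\right) = -80 + \frac{\left(1 + \frac{6 + 3}{-6 - 2} \left(-2 + \frac{6 + 3}{-6 - 2}\right)\right)^{2}}{4 \frac{\left(6 + 3\right)^{2}}{\left(-6 - 2\right)^{2}}} \left(-22\right) = -80 + \frac{\left(1 + \frac{9}{-8} \left(-2 + \frac{9}{-8}\right)\right)^{2}}{4 \cdot \frac{81}{64}} \left(-22\right) = -80 + \frac{\left(1 + 9 \left(- \frac{1}{8}\right) \left(-2 + 9 \left(- \frac{1}{8}\right)\right)\right)^{2}}{4 \cdot \frac{81}{64}} \left(-22\right) = -80 + \frac{\left(1 - \frac{9 \left(-2 - \frac{9}{8}\right)}{8}\right)^{2}}{4 \cdot \frac{81}{64}} \left(-22\right) = -80 + \frac{1}{4} \cdot \frac{64}{81} \left(1 - - \frac{225}{64}\right)^{2} \left(-22\right) = -80 + \frac{1}{4} \cdot \frac{64}{81} \left(1 + \frac{225}{64}\right)^{2} \left(-22\right) = -80 + \frac{1}{4} \cdot \frac{64}{81} \left(\frac{289}{64}\right)^{2} \left(-22\right) = -80 + \frac{1}{4} \cdot \frac{64}{81} \cdot \frac{83521}{4096} \left(-22\right) = -80 + \frac{83521}{20736} \left(-22\right) = -80 - \frac{918731}{10368} = - \frac{1748171}{10368}$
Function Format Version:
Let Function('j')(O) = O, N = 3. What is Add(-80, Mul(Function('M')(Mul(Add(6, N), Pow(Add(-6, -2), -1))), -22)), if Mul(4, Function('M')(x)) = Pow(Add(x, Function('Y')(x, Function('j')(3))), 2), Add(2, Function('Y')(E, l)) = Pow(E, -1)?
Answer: Rational(-1748171, 10368) ≈ -168.61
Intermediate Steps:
Function('Y')(E, l) = Add(-2, Pow(E, -1))
Function('M')(x) = Mul(Rational(1, 4), Pow(Add(-2, x, Pow(x, -1)), 2)) (Function('M')(x) = Mul(Rational(1, 4), Pow(Add(x, Add(-2, Pow(x, -1))), 2)) = Mul(Rational(1, 4), Pow(Add(-2, x, Pow(x, -1)), 2)))
Add(-80, Mul(Function('M')(Mul(Add(6, N), Pow(Add(-6, -2), -1))), -22)) = Add(-80, Mul(Mul(Rational(1, 4), Pow(Mul(Add(6, 3), Pow(Add(-6, -2), -1)), -2), Pow(Add(1, Mul(Mul(Add(6, 3), Pow(Add(-6, -2), -1)), Add(-2, Mul(Add(6, 3), Pow(Add(-6, -2), -1))))), 2)), -22)) = Add(-80, Mul(Mul(Rational(1, 4), Pow(Mul(9, Pow(-8, -1)), -2), Pow(Add(1, Mul(Mul(9, Pow(-8, -1)), Add(-2, Mul(9, Pow(-8, -1))))), 2)), -22)) = Add(-80, Mul(Mul(Rational(1, 4), Pow(Mul(9, Rational(-1, 8)), -2), Pow(Add(1, Mul(Mul(9, Rational(-1, 8)), Add(-2, Mul(9, Rational(-1, 8))))), 2)), -22)) = Add(-80, Mul(Mul(Rational(1, 4), Pow(Rational(-9, 8), -2), Pow(Add(1, Mul(Rational(-9, 8), Add(-2, Rational(-9, 8)))), 2)), -22)) = Add(-80, Mul(Mul(Rational(1, 4), Rational(64, 81), Pow(Add(1, Mul(Rational(-9, 8), Rational(-25, 8))), 2)), -22)) = Add(-80, Mul(Mul(Rational(1, 4), Rational(64, 81), Pow(Add(1, Rational(225, 64)), 2)), -22)) = Add(-80, Mul(Mul(Rational(1, 4), Rational(64, 81), Pow(Rational(289, 64), 2)), -22)) = Add(-80, Mul(Mul(Rational(1, 4), Rational(64, 81), Rational(83521, 4096)), -22)) = Add(-80, Mul(Rational(83521, 20736), -22)) = Add(-80, Rational(-918731, 10368)) = Rational(-1748171, 10368)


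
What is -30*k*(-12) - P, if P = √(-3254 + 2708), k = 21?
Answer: 7560 - I*√546 ≈ 7560.0 - 23.367*I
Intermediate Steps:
P = I*√546 (P = √(-546) = I*√546 ≈ 23.367*I)
-30*k*(-12) - P = -30*21*(-12) - I*√546 = -630*(-12) - I*√546 = 7560 - I*√546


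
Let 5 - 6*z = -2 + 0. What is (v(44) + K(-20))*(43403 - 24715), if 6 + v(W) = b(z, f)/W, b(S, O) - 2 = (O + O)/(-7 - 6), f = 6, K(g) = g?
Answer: -69416576/143 ≈ -4.8543e+5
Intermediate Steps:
z = 7/6 (z = ⅚ - (-2 + 0)/6 = ⅚ - ⅙*(-2) = ⅚ + ⅓ = 7/6 ≈ 1.1667)
b(S, O) = 2 - 2*O/13 (b(S, O) = 2 + (O + O)/(-7 - 6) = 2 + (2*O)/(-13) = 2 + (2*O)*(-1/13) = 2 - 2*O/13)
v(W) = -6 + 14/(13*W) (v(W) = -6 + (2 - 2/13*6)/W = -6 + (2 - 12/13)/W = -6 + 14/(13*W))
(v(44) + K(-20))*(43403 - 24715) = ((-6 + (14/13)/44) - 20)*(43403 - 24715) = ((-6 + (14/13)*(1/44)) - 20)*18688 = ((-6 + 7/286) - 20)*18688 = (-1709/286 - 20)*18688 = -7429/286*18688 = -69416576/143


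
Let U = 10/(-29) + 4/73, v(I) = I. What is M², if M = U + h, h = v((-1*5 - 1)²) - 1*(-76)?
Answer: 55927520100/4481689 ≈ 12479.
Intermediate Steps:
h = 112 (h = (-1*5 - 1)² - 1*(-76) = (-5 - 1)² + 76 = (-6)² + 76 = 36 + 76 = 112)
U = -614/2117 (U = 10*(-1/29) + 4*(1/73) = -10/29 + 4/73 = -614/2117 ≈ -0.29003)
M = 236490/2117 (M = -614/2117 + 112 = 236490/2117 ≈ 111.71)
M² = (236490/2117)² = 55927520100/4481689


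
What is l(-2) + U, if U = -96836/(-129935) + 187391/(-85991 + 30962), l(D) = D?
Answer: -150770351/32353815 ≈ -4.6600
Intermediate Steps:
U = -86062721/32353815 (U = -96836*(-1/129935) + 187391/(-55029) = 96836/129935 + 187391*(-1/55029) = 96836/129935 - 11023/3237 = -86062721/32353815 ≈ -2.6600)
l(-2) + U = -2 - 86062721/32353815 = -150770351/32353815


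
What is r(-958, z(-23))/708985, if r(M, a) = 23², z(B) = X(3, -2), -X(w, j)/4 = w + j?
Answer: 529/708985 ≈ 0.00074614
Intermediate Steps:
X(w, j) = -4*j - 4*w (X(w, j) = -4*(w + j) = -4*(j + w) = -4*j - 4*w)
z(B) = -4 (z(B) = -4*(-2) - 4*3 = 8 - 12 = -4)
r(M, a) = 529
r(-958, z(-23))/708985 = 529/708985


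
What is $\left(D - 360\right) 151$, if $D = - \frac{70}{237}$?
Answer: $- \frac{12893890}{237} \approx -54405.0$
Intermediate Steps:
$D = - \frac{70}{237} \approx -0.29536$
$\left(D - 360\right) 151 = \left(- \frac{70}{237} - 360\right) 151 = \left(- \frac{85390}{237}\right) 151 = - \frac{12893890}{237}$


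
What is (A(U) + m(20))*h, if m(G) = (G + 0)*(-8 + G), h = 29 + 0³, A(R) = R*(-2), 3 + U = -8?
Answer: 7598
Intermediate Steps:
U = -11 (U = -3 - 8 = -11)
A(R) = -2*R
h = 29 (h = 29 + 0 = 29)
m(G) = G*(-8 + G)
(A(U) + m(20))*h = (-2*(-11) + 20*(-8 + 20))*29 = (22 + 20*12)*29 = (22 + 240)*29 = 262*29 = 7598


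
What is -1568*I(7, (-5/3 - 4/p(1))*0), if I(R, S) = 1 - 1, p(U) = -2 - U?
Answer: 0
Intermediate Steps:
I(R, S) = 0
-1568*I(7, (-5/3 - 4/p(1))*0) = -1568*0 = 0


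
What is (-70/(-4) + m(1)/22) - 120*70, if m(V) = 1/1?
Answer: -92207/11 ≈ -8382.5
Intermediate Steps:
m(V) = 1
(-70/(-4) + m(1)/22) - 120*70 = (-70/(-4) + 1/22) - 120*70 = (-70*(-1/4) + 1*(1/22)) - 8400 = (35/2 + 1/22) - 8400 = 193/11 - 8400 = -92207/11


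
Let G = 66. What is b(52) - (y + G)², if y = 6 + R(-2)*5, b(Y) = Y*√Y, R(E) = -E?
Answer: -6724 + 104*√13 ≈ -6349.0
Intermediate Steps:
b(Y) = Y^(3/2)
y = 16 (y = 6 - 1*(-2)*5 = 6 + 2*5 = 6 + 10 = 16)
b(52) - (y + G)² = 52^(3/2) - (16 + 66)² = 104*√13 - 1*82² = 104*√13 - 1*6724 = 104*√13 - 6724 = -6724 + 104*√13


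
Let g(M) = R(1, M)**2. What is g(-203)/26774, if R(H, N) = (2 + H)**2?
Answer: 81/26774 ≈ 0.0030253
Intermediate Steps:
g(M) = 81 (g(M) = ((2 + 1)**2)**2 = (3**2)**2 = 9**2 = 81)
g(-203)/26774 = 81/26774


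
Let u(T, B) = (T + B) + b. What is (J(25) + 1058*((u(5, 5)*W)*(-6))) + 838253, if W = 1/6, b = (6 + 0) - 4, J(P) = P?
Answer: 825582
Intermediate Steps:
b = 2 (b = 6 - 4 = 2)
W = ⅙ (W = 1*(⅙) = ⅙ ≈ 0.16667)
u(T, B) = 2 + B + T (u(T, B) = (T + B) + 2 = (B + T) + 2 = 2 + B + T)
(J(25) + 1058*((u(5, 5)*W)*(-6))) + 838253 = (25 + 1058*(((2 + 5 + 5)*(⅙))*(-6))) + 838253 = (25 + 1058*((12*(⅙))*(-6))) + 838253 = (25 + 1058*(2*(-6))) + 838253 = (25 + 1058*(-12)) + 838253 = (25 - 12696) + 838253 = -12671 + 838253 = 825582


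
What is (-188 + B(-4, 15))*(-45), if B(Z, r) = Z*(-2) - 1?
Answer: 8145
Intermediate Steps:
B(Z, r) = -1 - 2*Z (B(Z, r) = -2*Z - 1 = -1 - 2*Z)
(-188 + B(-4, 15))*(-45) = (-188 + (-1 - 2*(-4)))*(-45) = (-188 + (-1 + 8))*(-45) = (-188 + 7)*(-45) = -181*(-45) = 8145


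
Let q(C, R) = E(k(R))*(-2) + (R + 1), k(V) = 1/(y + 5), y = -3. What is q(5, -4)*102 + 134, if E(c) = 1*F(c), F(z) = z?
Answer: -274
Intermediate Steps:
k(V) = ½ (k(V) = 1/(-3 + 5) = 1/2 = ½)
E(c) = c (E(c) = 1*c = c)
q(C, R) = R (q(C, R) = (½)*(-2) + (R + 1) = -1 + (1 + R) = R)
q(5, -4)*102 + 134 = -4*102 + 134 = -408 + 134 = -274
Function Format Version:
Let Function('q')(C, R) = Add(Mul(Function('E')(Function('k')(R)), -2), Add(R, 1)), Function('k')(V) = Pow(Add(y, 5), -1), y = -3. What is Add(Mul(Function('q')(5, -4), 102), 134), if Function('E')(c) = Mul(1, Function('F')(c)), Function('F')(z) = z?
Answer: -274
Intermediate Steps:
Function('k')(V) = Rational(1, 2) (Function('k')(V) = Pow(Add(-3, 5), -1) = Pow(2, -1) = Rational(1, 2))
Function('E')(c) = c (Function('E')(c) = Mul(1, c) = c)
Function('q')(C, R) = R (Function('q')(C, R) = Add(Mul(Rational(1, 2), -2), Add(R, 1)) = Add(-1, Add(1, R)) = R)
Add(Mul(Function('q')(5, -4), 102), 134) = Add(Mul(-4, 102), 134) = Add(-408, 134) = -274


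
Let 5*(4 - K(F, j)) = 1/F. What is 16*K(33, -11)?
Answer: 10544/165 ≈ 63.903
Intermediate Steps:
K(F, j) = 4 - 1/(5*F)
16*K(33, -11) = 16*(4 - 1/5/33) = 16*(4 - 1/5*1/33) = 16*(4 - 1/165) = 16*(659/165) = 10544/165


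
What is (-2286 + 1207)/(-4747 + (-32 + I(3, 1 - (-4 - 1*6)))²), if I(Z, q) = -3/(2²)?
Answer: 17264/58791 ≈ 0.29365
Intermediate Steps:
I(Z, q) = -¾ (I(Z, q) = -3/4 = -3*¼ = -¾)
(-2286 + 1207)/(-4747 + (-32 + I(3, 1 - (-4 - 1*6)))²) = (-2286 + 1207)/(-4747 + (-32 - ¾)²) = -1079/(-4747 + (-131/4)²) = -1079/(-4747 + 17161/16) = -1079/(-58791/16) = -1079*(-16/58791) = 17264/58791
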